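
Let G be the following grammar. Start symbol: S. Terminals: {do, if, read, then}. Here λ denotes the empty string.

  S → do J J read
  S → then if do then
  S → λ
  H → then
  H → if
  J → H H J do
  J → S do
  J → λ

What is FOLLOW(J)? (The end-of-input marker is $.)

{do, if, read, then}

FIRST(S): from S→do J J read we get {do}; from S→then if do then we get {then}; from S→λ we get {λ}. So FIRST(S) = {λ, do, then}.
FIRST(H): from H→then we get {then}; from H→if we get {if}. So FIRST(H) = {if, then}.
FIRST(J): from J→H H J do we get {if, then}; from J→S do we get {do, then}; from J→λ we get {λ}. So FIRST(J) = {λ, do, if, then}.
FOLLOW(S) includes $ since S is the start symbol.
FOLLOW(S): in J→S do, S is followed by do with FIRST {do}. Thus FOLLOW(S) = {$, do}.
FOLLOW(H): in J→H H J do (occurrence 1), H is followed by H J do with FIRST {if, then}; in J→H H J do (occurrence 2), H is followed by J do with FIRST {do, if, then}. Thus FOLLOW(H) = {do, if, then}.
FOLLOW(J): in S→do J J read (occurrence 1), J is followed by J read with FIRST {do, if, read, then}; in S→do J J read (occurrence 2), J is followed by read with FIRST {read}; in J→H H J do, J is followed by do with FIRST {do}. Thus FOLLOW(J) = {do, if, read, then}.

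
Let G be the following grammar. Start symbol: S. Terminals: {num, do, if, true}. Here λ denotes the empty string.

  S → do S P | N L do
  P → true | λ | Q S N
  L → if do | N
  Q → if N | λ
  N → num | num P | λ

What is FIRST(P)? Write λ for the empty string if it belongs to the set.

{λ, do, if, num, true}

FIRST(Q): from Q→if N we get {if}; from Q→λ we get {λ}. So FIRST(Q) = {λ, if}.
FIRST(N): from N→num we get {num}; from N→num P we get {num}; from N→λ we get {λ}. So FIRST(N) = {λ, num}.
FIRST(L): from L→if do we get {if}; from L→N we get {λ, num}. So FIRST(L) = {λ, if, num}.
FIRST(S): from S→do S P we get {do}; from S→N L do we get {do, if, num}. So FIRST(S) = {do, if, num}.
FIRST(P): from P→true we get {true}; from P→λ we get {λ}; from P→Q S N we get {do, if, num}. So FIRST(P) = {λ, do, if, num, true}.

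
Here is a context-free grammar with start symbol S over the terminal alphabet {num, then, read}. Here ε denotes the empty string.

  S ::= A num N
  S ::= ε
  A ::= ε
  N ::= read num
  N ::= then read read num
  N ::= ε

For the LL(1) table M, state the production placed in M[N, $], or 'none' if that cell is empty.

N ::= ε

FIRST(A) = {ε}
FIRST(N) = {ε, read, then}
FIRST(S) = {ε, num}  (via A num N)
FOLLOW(S) includes $ since S is the start symbol.
FOLLOW(S): S appears on no right-hand side. Thus FOLLOW(S) = {$}.
FOLLOW(N): in S::=A num N, the suffix after N is empty, so FOLLOW(N) ⊇ FOLLOW(S) = {$}. Thus FOLLOW(N) = {$}.
For N ::= read num: FIRST(read num) = {read}, so it goes in M[N, t] for t ∈ {read}.
For N ::= then read read num: FIRST(then read read num) = {then}, so it goes in M[N, t] for t ∈ {then}.
For N ::= ε: FIRST(ε) = {ε}, so it goes in M[N, t] for t ∈ {}; since ε ∈ FIRST, also for every t ∈ FOLLOW(N) = {$}.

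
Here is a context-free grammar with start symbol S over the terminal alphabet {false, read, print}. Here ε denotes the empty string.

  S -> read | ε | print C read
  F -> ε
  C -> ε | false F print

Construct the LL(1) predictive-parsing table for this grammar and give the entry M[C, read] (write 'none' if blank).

C -> ε

FIRST(S) = {ε, print, read}
FIRST(F) = {ε}
FIRST(C) = {ε, false}
FOLLOW(S) includes $ since S is the start symbol.
FOLLOW(C): in S->print C read, C is followed by read with FIRST {read}. Thus FOLLOW(C) = {read}.
For C -> ε: FIRST(ε) = {ε}, so it goes in M[C, t] for t ∈ {}; since ε ∈ FIRST, also for every t ∈ FOLLOW(C) = {read}.
For C -> false F print: FIRST(false F print) = {false}, so it goes in M[C, t] for t ∈ {false}.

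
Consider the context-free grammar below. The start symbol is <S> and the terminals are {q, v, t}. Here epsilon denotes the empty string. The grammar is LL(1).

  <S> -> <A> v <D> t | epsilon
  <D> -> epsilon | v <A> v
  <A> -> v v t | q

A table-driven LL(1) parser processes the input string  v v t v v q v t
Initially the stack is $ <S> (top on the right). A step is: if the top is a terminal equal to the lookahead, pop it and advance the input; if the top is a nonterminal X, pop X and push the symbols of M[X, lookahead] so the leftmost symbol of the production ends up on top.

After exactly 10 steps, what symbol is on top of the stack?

      Stack            Input              Action
   1  $ <S>            v v t v v q v t $  expand <S> -> <A> v <D> t
   2  $ t <D> v <A>    v v t v v q v t $  expand <A> -> v v t
   3  $ t <D> v t v v  v v t v v q v t $  match v
   4  $ t <D> v t v    v t v v q v t $    match v
   5  $ t <D> v t      t v v q v t $      match t
   6  $ t <D> v        v v q v t $        match v
   7  $ t <D>          v q v t $          expand <D> -> v <A> v
   8  $ t v <A> v      v q v t $          match v
   9  $ t v <A>        q v t $            expand <A> -> q
  10  $ t v q          q v t $            match q
Stack after step 10: $ t v (top = v).

v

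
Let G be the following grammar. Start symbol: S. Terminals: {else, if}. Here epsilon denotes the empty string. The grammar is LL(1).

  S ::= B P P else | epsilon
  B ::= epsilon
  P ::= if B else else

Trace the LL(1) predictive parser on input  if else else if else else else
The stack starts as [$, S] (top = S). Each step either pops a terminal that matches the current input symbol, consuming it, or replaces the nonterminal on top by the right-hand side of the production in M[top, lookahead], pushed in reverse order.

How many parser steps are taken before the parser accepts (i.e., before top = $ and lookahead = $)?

13

step 1: stack=$ S  input=if else else if else else else $  — expand S ::= B P P else
step 2: stack=$ else P P B  input=if else else if else else else $  — expand B ::= epsilon
step 3: stack=$ else P P  input=if else else if else else else $  — expand P ::= if B else else
step 4: stack=$ else P else else B if  input=if else else if else else else $  — match if
step 5: stack=$ else P else else B  input=else else if else else else $  — expand B ::= epsilon
step 6: stack=$ else P else else  input=else else if else else else $  — match else
step 7: stack=$ else P else  input=else if else else else $  — match else
step 8: stack=$ else P  input=if else else else $  — expand P ::= if B else else
step 9: stack=$ else else else B if  input=if else else else $  — match if
step 10: stack=$ else else else B  input=else else else $  — expand B ::= epsilon
step 11: stack=$ else else else  input=else else else $  — match else
step 12: stack=$ else else  input=else else $  — match else
step 13: stack=$ else  input=else $  — match else
Accept reached after 13 steps.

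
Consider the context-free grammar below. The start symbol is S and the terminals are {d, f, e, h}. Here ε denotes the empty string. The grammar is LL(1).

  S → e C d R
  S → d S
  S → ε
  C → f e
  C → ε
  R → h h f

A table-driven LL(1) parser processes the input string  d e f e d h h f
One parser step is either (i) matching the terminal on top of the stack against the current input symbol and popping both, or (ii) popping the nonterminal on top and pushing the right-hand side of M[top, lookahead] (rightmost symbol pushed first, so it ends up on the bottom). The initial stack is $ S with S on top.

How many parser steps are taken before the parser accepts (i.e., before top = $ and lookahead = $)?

step 1: stack=$ S  input=d e f e d h h f $  — expand S → d S
step 2: stack=$ S d  input=d e f e d h h f $  — match d
step 3: stack=$ S  input=e f e d h h f $  — expand S → e C d R
step 4: stack=$ R d C e  input=e f e d h h f $  — match e
step 5: stack=$ R d C  input=f e d h h f $  — expand C → f e
step 6: stack=$ R d e f  input=f e d h h f $  — match f
step 7: stack=$ R d e  input=e d h h f $  — match e
step 8: stack=$ R d  input=d h h f $  — match d
step 9: stack=$ R  input=h h f $  — expand R → h h f
step 10: stack=$ f h h  input=h h f $  — match h
step 11: stack=$ f h  input=h f $  — match h
step 12: stack=$ f  input=f $  — match f
Accept reached after 12 steps.

12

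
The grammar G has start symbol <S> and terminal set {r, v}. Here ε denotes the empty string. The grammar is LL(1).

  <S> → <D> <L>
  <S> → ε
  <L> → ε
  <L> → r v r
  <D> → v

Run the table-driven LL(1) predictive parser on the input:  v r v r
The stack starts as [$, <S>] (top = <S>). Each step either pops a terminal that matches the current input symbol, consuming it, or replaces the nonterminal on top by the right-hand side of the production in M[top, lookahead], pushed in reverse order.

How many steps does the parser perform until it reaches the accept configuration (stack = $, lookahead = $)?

7

step 1: stack=$ <S>  input=v r v r $  — expand <S> → <D> <L>
step 2: stack=$ <L> <D>  input=v r v r $  — expand <D> → v
step 3: stack=$ <L> v  input=v r v r $  — match v
step 4: stack=$ <L>  input=r v r $  — expand <L> → r v r
step 5: stack=$ r v r  input=r v r $  — match r
step 6: stack=$ r v  input=v r $  — match v
step 7: stack=$ r  input=r $  — match r
Accept reached after 7 steps.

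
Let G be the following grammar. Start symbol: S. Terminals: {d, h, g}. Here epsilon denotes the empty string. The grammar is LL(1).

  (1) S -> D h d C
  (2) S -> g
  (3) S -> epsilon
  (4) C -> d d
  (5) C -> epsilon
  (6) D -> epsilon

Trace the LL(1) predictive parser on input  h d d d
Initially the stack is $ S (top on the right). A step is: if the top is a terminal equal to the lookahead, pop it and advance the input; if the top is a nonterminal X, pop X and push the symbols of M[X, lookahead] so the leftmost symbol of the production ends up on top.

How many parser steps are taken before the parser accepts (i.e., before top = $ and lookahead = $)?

     Stack      Input      Action
  1  $ S        h d d d $  expand S -> D h d C
  2  $ C d h D  h d d d $  expand D -> epsilon
  3  $ C d h    h d d d $  match h
  4  $ C d      d d d $    match d
  5  $ C        d d $      expand C -> d d
  6  $ d d      d d $      match d
  7  $ d        d $        match d
Accept reached after 7 steps.

7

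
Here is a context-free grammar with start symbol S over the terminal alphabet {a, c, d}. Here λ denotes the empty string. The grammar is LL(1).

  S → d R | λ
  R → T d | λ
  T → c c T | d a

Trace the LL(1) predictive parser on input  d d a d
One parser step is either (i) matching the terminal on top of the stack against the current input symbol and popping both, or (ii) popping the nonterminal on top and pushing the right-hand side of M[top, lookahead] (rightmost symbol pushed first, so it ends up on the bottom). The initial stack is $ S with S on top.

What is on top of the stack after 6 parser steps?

d

     Stack    Input      Action
  1  $ S      d d a d $  expand S → d R
  2  $ R d    d d a d $  match d
  3  $ R      d a d $    expand R → T d
  4  $ d T    d a d $    expand T → d a
  5  $ d a d  d a d $    match d
  6  $ d a    a d $      match a
Stack after step 6: $ d (top = d).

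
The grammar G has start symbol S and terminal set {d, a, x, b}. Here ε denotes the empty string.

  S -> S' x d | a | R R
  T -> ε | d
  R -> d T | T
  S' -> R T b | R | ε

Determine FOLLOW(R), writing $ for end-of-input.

{$, b, d, x}

FIRST(T) = {ε, d}
FIRST(R) = {ε, d}  (via T)
FIRST(S') = {ε, b, d}  (via R T b, R)
FIRST(S) = {ε, a, b, d, x}  (via S' x d, R R)
FOLLOW(S) includes $ since S is the start symbol.
FOLLOW(S): S appears on no right-hand side. Thus FOLLOW(S) = {$}.
FOLLOW(S'): in S->S' x d, S' is followed by x d with FIRST {x}. Thus FOLLOW(S') = {x}.
FOLLOW(R): in S->R R (occurrence 1), R is followed by R with FIRST {ε, d}; in S->R R (occurrence 1), the suffix after R is nullable, so FOLLOW(R) ⊇ FOLLOW(S) = {$}; in S->R R (occurrence 2), the suffix after R is empty, so FOLLOW(R) ⊇ FOLLOW(S) = {$}; in S'->R T b, R is followed by T b with FIRST {b, d}; in S'->R, the suffix after R is empty, so FOLLOW(R) ⊇ FOLLOW(S') = {x}. Thus FOLLOW(R) = {$, b, d, x}.
FOLLOW(T): in R->d T, the suffix after T is empty, so FOLLOW(T) ⊇ FOLLOW(R) = {$, b, d, x}; in R->T, the suffix after T is empty, so FOLLOW(T) ⊇ FOLLOW(R) = {$, b, d, x}; in S'->R T b, T is followed by b with FIRST {b}. Thus FOLLOW(T) = {$, b, d, x}.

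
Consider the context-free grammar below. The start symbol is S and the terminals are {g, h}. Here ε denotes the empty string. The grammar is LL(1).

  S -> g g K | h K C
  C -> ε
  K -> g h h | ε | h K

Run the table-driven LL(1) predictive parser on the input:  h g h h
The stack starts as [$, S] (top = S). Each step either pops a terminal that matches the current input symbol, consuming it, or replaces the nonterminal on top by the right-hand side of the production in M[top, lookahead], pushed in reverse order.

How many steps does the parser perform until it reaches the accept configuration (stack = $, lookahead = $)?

step 1: stack=$ S  input=h g h h $  — expand S -> h K C
step 2: stack=$ C K h  input=h g h h $  — match h
step 3: stack=$ C K  input=g h h $  — expand K -> g h h
step 4: stack=$ C h h g  input=g h h $  — match g
step 5: stack=$ C h h  input=h h $  — match h
step 6: stack=$ C h  input=h $  — match h
step 7: stack=$ C  input=$  — expand C -> ε
Accept reached after 7 steps.

7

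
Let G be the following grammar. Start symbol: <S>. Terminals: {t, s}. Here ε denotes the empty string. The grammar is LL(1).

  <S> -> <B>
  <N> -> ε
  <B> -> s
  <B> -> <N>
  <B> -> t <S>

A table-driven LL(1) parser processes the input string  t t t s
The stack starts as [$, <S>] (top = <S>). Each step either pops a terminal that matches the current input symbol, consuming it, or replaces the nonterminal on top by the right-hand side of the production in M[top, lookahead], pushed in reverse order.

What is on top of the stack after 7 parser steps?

<B>

step 1: stack=$ <S>  input=t t t s $  — expand <S> -> <B>
step 2: stack=$ <B>  input=t t t s $  — expand <B> -> t <S>
step 3: stack=$ <S> t  input=t t t s $  — match t
step 4: stack=$ <S>  input=t t s $  — expand <S> -> <B>
step 5: stack=$ <B>  input=t t s $  — expand <B> -> t <S>
step 6: stack=$ <S> t  input=t t s $  — match t
step 7: stack=$ <S>  input=t s $  — expand <S> -> <B>
Stack after step 7: $ <B> (top = <B>).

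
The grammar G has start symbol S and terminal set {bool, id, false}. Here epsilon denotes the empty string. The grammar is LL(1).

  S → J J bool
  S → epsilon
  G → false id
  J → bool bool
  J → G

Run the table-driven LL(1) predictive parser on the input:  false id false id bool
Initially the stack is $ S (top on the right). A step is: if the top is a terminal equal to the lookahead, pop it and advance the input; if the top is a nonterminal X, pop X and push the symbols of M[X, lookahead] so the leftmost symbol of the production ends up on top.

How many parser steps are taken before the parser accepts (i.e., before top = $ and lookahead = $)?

10

      Stack              Input                     Action
   1  $ S                false id false id bool $  expand S → J J bool
   2  $ bool J J         false id false id bool $  expand J → G
   3  $ bool J G         false id false id bool $  expand G → false id
   4  $ bool J id false  false id false id bool $  match false
   5  $ bool J id        id false id bool $        match id
   6  $ bool J           false id bool $           expand J → G
   7  $ bool G           false id bool $           expand G → false id
   8  $ bool id false    false id bool $           match false
   9  $ bool id          id bool $                 match id
  10  $ bool             bool $                    match bool
Accept reached after 10 steps.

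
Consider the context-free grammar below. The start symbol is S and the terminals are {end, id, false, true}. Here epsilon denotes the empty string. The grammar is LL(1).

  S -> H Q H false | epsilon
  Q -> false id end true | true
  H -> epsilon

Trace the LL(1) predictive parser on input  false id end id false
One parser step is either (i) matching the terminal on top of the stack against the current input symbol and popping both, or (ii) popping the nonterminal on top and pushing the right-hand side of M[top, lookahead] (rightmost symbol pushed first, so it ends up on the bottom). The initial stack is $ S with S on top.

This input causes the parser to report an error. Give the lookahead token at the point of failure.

step 1: stack=$ S  input=false id end id false $  — expand S -> H Q H false
step 2: stack=$ false H Q H  input=false id end id false $  — expand H -> epsilon
step 3: stack=$ false H Q  input=false id end id false $  — expand Q -> false id end true
step 4: stack=$ false H true end id false  input=false id end id false $  — match false
step 5: stack=$ false H true end id  input=id end id false $  — match id
step 6: stack=$ false H true end  input=end id false $  — match end
step 7: stack=$ false H true  input=id false $  — error: top is terminal true but lookahead is id

id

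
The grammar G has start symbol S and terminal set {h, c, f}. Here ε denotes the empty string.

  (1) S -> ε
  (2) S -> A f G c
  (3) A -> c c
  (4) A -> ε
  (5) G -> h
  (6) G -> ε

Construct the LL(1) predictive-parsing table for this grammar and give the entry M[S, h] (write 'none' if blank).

FIRST(A) = {ε, c}
FIRST(G) = {ε, h}
FIRST(S) = {ε, c, f}  (via A f G c)
FOLLOW(S) includes $ since S is the start symbol.
FOLLOW(S): S appears on no right-hand side. Thus FOLLOW(S) = {$}.
For S -> ε: FIRST(ε) = {ε}, so it goes in M[S, t] for t ∈ {}; since ε ∈ FIRST, also for every t ∈ FOLLOW(S) = {$}.
For S -> A f G c: FIRST(A f G c) = {c, f}, so it goes in M[S, t] for t ∈ {c, f}.
None of these place a production in M[S, h].

none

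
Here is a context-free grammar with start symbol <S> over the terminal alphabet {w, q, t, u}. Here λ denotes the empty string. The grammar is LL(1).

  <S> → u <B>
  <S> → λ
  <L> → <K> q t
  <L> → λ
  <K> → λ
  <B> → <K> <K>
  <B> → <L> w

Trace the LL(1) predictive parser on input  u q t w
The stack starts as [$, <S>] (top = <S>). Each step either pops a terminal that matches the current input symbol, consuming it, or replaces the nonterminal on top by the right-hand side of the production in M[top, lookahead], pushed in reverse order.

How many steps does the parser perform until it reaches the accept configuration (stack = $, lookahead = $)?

step 1: stack=$ <S>  input=u q t w $  — expand <S> → u <B>
step 2: stack=$ <B> u  input=u q t w $  — match u
step 3: stack=$ <B>  input=q t w $  — expand <B> → <L> w
step 4: stack=$ w <L>  input=q t w $  — expand <L> → <K> q t
step 5: stack=$ w t q <K>  input=q t w $  — expand <K> → λ
step 6: stack=$ w t q  input=q t w $  — match q
step 7: stack=$ w t  input=t w $  — match t
step 8: stack=$ w  input=w $  — match w
Accept reached after 8 steps.

8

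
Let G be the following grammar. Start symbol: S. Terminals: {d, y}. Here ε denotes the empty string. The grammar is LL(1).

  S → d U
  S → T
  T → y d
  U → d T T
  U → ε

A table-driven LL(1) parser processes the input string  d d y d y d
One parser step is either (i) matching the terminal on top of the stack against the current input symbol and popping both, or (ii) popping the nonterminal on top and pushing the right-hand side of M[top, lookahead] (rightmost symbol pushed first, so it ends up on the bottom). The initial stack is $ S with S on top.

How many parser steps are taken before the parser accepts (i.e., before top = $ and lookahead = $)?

      Stack    Input          Action
   1  $ S      d d y d y d $  expand S → d U
   2  $ U d    d d y d y d $  match d
   3  $ U      d y d y d $    expand U → d T T
   4  $ T T d  d y d y d $    match d
   5  $ T T    y d y d $      expand T → y d
   6  $ T d y  y d y d $      match y
   7  $ T d    d y d $        match d
   8  $ T      y d $          expand T → y d
   9  $ d y    y d $          match y
  10  $ d      d $            match d
Accept reached after 10 steps.

10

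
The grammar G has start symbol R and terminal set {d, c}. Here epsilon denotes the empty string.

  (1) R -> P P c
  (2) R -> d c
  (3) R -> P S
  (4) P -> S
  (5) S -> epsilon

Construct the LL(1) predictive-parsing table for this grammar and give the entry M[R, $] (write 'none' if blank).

FIRST(S) = {epsilon}
FIRST(P) = {epsilon}  (via S)
FIRST(R) = {epsilon, c, d}  (via P P c, P S)
FOLLOW(R) includes $ since R is the start symbol.
FOLLOW(R): R appears on no right-hand side. Thus FOLLOW(R) = {$}.
For R -> P P c: FIRST(P P c) = {c}, so it goes in M[R, t] for t ∈ {c}.
For R -> d c: FIRST(d c) = {d}, so it goes in M[R, t] for t ∈ {d}.
For R -> P S: FIRST(P S) = {epsilon}, so it goes in M[R, t] for t ∈ {}; since epsilon ∈ FIRST, also for every t ∈ FOLLOW(R) = {$}.

R -> P S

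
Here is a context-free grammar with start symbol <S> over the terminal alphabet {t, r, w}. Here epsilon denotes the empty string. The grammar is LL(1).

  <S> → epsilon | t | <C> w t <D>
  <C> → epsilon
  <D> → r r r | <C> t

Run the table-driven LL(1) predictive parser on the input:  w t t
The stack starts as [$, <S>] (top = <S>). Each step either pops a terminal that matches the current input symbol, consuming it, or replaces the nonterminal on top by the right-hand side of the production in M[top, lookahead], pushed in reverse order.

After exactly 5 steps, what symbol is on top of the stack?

<C>

step 1: stack=$ <S>  input=w t t $  — expand <S> → <C> w t <D>
step 2: stack=$ <D> t w <C>  input=w t t $  — expand <C> → epsilon
step 3: stack=$ <D> t w  input=w t t $  — match w
step 4: stack=$ <D> t  input=t t $  — match t
step 5: stack=$ <D>  input=t $  — expand <D> → <C> t
Stack after step 5: $ t <C> (top = <C>).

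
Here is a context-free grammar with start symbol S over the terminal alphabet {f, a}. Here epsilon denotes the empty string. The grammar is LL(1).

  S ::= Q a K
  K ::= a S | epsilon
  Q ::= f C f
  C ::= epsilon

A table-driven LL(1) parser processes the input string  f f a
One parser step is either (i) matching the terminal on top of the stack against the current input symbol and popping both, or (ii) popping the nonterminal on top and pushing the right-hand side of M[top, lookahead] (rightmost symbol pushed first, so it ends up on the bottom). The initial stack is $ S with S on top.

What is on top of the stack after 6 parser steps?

K

step 1: stack=$ S  input=f f a $  — expand S ::= Q a K
step 2: stack=$ K a Q  input=f f a $  — expand Q ::= f C f
step 3: stack=$ K a f C f  input=f f a $  — match f
step 4: stack=$ K a f C  input=f a $  — expand C ::= epsilon
step 5: stack=$ K a f  input=f a $  — match f
step 6: stack=$ K a  input=a $  — match a
Stack after step 6: $ K (top = K).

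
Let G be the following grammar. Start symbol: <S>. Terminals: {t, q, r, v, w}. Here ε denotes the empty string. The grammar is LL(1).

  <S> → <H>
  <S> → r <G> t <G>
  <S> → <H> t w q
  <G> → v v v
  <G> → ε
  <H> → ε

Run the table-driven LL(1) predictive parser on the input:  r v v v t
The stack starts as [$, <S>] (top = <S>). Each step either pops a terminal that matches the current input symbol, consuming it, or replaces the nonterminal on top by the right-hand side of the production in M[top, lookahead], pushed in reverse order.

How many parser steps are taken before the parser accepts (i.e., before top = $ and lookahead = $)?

8

     Stack          Input        Action
  1  $ <S>          r v v v t $  expand <S> → r <G> t <G>
  2  $ <G> t <G> r  r v v v t $  match r
  3  $ <G> t <G>    v v v t $    expand <G> → v v v
  4  $ <G> t v v v  v v v t $    match v
  5  $ <G> t v v    v v t $      match v
  6  $ <G> t v      v t $        match v
  7  $ <G> t        t $          match t
  8  $ <G>          $            expand <G> → ε
Accept reached after 8 steps.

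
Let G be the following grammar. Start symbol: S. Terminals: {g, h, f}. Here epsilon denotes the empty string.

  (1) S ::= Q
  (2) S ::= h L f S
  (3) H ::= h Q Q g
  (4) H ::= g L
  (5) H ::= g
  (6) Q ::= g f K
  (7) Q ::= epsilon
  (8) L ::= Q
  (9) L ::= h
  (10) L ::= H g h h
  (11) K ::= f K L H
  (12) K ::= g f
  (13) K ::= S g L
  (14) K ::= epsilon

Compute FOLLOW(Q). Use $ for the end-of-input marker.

FIRST(H): from H::=h Q Q g we get {h}; from H::=g L we get {g}; from H::=g we get {g}. So FIRST(H) = {g, h}.
FIRST(Q): from Q::=g f K we get {g}; from Q::=epsilon we get {epsilon}. So FIRST(Q) = {epsilon, g}.
FIRST(S): from S::=Q we get {epsilon, g}; from S::=h L f S we get {h}. So FIRST(S) = {epsilon, g, h}.
FIRST(L): from L::=Q we get {epsilon, g}; from L::=h we get {h}; from L::=H g h h we get {g, h}. So FIRST(L) = {epsilon, g, h}.
FIRST(K): from K::=f K L H we get {f}; from K::=g f we get {g}; from K::=S g L we get {g, h}; from K::=epsilon we get {epsilon}. So FIRST(K) = {epsilon, f, g, h}.
FOLLOW(S) includes $ since S is the start symbol.
FOLLOW(S): in S::=h L f S, the suffix after S is empty (adds nothing new); in K::=S g L, S is followed by g L with FIRST {g}. Thus FOLLOW(S) = {$, g}.
FOLLOW(H): in L::=H g h h, H is followed by g h h with FIRST {g}; in K::=f K L H, the suffix after H is empty, so FOLLOW(H) ⊇ FOLLOW(K) = {$, f, g, h}. Thus FOLLOW(H) = {$, f, g, h}.
FOLLOW(Q): in S::=Q, the suffix after Q is empty, so FOLLOW(Q) ⊇ FOLLOW(S) = {$, g}; in H::=h Q Q g (occurrence 1), Q is followed by Q g with FIRST {g}; in H::=h Q Q g (occurrence 2), Q is followed by g with FIRST {g}; in L::=Q, the suffix after Q is empty, so FOLLOW(Q) ⊇ FOLLOW(L) = {$, f, g, h}. Thus FOLLOW(Q) = {$, f, g, h}.
FOLLOW(K): in Q::=g f K, the suffix after K is empty, so FOLLOW(K) ⊇ FOLLOW(Q) = {$, f, g, h}; in K::=f K L H, K is followed by L H with FIRST {g, h}. Thus FOLLOW(K) = {$, f, g, h}.
FOLLOW(L): in S::=h L f S, L is followed by f S with FIRST {f}; in H::=g L, the suffix after L is empty, so FOLLOW(L) ⊇ FOLLOW(H) = {$, f, g, h}; in K::=f K L H, L is followed by H with FIRST {g, h}; in K::=S g L, the suffix after L is empty, so FOLLOW(L) ⊇ FOLLOW(K) = {$, f, g, h}. Thus FOLLOW(L) = {$, f, g, h}.

{$, f, g, h}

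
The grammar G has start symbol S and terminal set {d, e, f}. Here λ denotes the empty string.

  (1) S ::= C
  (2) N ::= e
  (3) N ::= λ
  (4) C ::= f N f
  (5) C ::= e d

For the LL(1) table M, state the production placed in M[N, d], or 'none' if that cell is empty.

FIRST(N) = {λ, e}
FIRST(C) = {e, f}
FIRST(S) = {e, f}  (via C)
FOLLOW(S) includes $ since S is the start symbol.
FOLLOW(N): in C::=f N f, N is followed by f with FIRST {f}. Thus FOLLOW(N) = {f}.
For N ::= e: FIRST(e) = {e}, so it goes in M[N, t] for t ∈ {e}.
For N ::= λ: FIRST(λ) = {λ}, so it goes in M[N, t] for t ∈ {}; since λ ∈ FIRST, also for every t ∈ FOLLOW(N) = {f}.
None of these place a production in M[N, d].

none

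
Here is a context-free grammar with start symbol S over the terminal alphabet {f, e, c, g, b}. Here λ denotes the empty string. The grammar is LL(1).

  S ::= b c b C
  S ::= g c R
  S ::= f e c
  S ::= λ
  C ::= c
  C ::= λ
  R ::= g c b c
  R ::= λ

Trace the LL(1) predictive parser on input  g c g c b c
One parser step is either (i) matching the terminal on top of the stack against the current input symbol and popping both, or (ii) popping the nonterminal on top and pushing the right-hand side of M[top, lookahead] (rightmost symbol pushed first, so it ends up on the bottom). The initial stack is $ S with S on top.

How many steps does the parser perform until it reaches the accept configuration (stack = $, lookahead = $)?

8

     Stack      Input          Action
  1  $ S        g c g c b c $  expand S ::= g c R
  2  $ R c g    g c g c b c $  match g
  3  $ R c      c g c b c $    match c
  4  $ R        g c b c $      expand R ::= g c b c
  5  $ c b c g  g c b c $      match g
  6  $ c b c    c b c $        match c
  7  $ c b      b c $          match b
  8  $ c        c $            match c
Accept reached after 8 steps.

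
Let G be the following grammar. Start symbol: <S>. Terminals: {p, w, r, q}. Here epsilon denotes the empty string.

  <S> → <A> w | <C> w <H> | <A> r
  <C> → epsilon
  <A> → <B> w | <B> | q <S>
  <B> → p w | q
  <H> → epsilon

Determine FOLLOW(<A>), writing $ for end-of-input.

{r, w}

FIRST(<C>) = {epsilon}
FIRST(<B>) = {p, q}
FIRST(<H>) = {epsilon}
FIRST(<A>) = {p, q}  (via <B> w, <B>)
FIRST(<S>) = {p, q, w}  (via <A> w, <C> w <H>, <A> r)
FOLLOW(<S>) includes $ since <S> is the start symbol.
FOLLOW(<C>): in <S>→<C> w <H>, <C> is followed by w <H> with FIRST {w}. Thus FOLLOW(<C>) = {w}.
FOLLOW(<A>): in <S>→<A> w, <A> is followed by w with FIRST {w}; in <S>→<A> r, <A> is followed by r with FIRST {r}. Thus FOLLOW(<A>) = {r, w}.
FOLLOW(<S>): in <A>→q <S>, the suffix after <S> is empty, so FOLLOW(<S>) ⊇ FOLLOW(<A>) = {r, w}. Thus FOLLOW(<S>) = {$, r, w}.
FOLLOW(<B>): in <A>→<B> w, <B> is followed by w with FIRST {w}; in <A>→<B>, the suffix after <B> is empty, so FOLLOW(<B>) ⊇ FOLLOW(<A>) = {r, w}. Thus FOLLOW(<B>) = {r, w}.
FOLLOW(<H>): in <S>→<C> w <H>, the suffix after <H> is empty, so FOLLOW(<H>) ⊇ FOLLOW(<S>) = {$, r, w}. Thus FOLLOW(<H>) = {$, r, w}.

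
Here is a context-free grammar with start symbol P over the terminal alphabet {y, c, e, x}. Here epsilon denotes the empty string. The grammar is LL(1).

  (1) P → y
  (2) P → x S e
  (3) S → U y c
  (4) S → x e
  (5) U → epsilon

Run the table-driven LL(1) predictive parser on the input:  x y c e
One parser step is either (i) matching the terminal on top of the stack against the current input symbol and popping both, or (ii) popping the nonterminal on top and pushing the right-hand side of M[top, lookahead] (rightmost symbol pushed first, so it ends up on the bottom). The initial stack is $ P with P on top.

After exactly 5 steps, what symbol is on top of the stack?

step 1: stack=$ P  input=x y c e $  — expand P → x S e
step 2: stack=$ e S x  input=x y c e $  — match x
step 3: stack=$ e S  input=y c e $  — expand S → U y c
step 4: stack=$ e c y U  input=y c e $  — expand U → epsilon
step 5: stack=$ e c y  input=y c e $  — match y
Stack after step 5: $ e c (top = c).

c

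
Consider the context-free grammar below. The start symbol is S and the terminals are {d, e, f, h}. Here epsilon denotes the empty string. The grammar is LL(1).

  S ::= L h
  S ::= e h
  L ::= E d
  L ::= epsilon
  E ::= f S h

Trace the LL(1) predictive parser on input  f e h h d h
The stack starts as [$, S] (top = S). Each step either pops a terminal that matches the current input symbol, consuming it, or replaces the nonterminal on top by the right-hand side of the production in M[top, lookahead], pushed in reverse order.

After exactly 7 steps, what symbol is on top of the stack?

step 1: stack=$ S  input=f e h h d h $  — expand S ::= L h
step 2: stack=$ h L  input=f e h h d h $  — expand L ::= E d
step 3: stack=$ h d E  input=f e h h d h $  — expand E ::= f S h
step 4: stack=$ h d h S f  input=f e h h d h $  — match f
step 5: stack=$ h d h S  input=e h h d h $  — expand S ::= e h
step 6: stack=$ h d h h e  input=e h h d h $  — match e
step 7: stack=$ h d h h  input=h h d h $  — match h
Stack after step 7: $ h d h (top = h).

h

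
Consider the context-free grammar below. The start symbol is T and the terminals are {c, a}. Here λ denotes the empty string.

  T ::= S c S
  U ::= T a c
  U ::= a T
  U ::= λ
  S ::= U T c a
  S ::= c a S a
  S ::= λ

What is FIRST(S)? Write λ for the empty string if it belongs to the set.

FIRST(T) = {a, c}  (via S c S)
FIRST(U) = {λ, a, c}  (via T a c)
FIRST(S) = {λ, a, c}  (via U T c a)

{λ, a, c}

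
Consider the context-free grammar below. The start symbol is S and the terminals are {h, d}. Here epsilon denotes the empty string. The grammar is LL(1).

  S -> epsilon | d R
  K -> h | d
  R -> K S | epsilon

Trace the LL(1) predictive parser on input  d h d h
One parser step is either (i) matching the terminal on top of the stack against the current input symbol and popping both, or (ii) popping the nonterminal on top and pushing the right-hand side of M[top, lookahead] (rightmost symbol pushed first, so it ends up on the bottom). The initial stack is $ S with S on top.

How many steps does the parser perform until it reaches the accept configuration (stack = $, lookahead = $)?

11

step 1: stack=$ S  input=d h d h $  — expand S -> d R
step 2: stack=$ R d  input=d h d h $  — match d
step 3: stack=$ R  input=h d h $  — expand R -> K S
step 4: stack=$ S K  input=h d h $  — expand K -> h
step 5: stack=$ S h  input=h d h $  — match h
step 6: stack=$ S  input=d h $  — expand S -> d R
step 7: stack=$ R d  input=d h $  — match d
step 8: stack=$ R  input=h $  — expand R -> K S
step 9: stack=$ S K  input=h $  — expand K -> h
step 10: stack=$ S h  input=h $  — match h
step 11: stack=$ S  input=$  — expand S -> epsilon
Accept reached after 11 steps.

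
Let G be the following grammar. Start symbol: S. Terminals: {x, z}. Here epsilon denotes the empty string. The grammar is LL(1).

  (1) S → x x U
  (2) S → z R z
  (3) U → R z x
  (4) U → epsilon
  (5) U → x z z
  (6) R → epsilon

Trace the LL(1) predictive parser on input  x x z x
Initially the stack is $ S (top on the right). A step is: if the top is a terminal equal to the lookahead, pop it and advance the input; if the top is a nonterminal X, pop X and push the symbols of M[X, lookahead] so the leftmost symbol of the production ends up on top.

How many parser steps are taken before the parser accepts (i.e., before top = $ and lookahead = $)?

step 1: stack=$ S  input=x x z x $  — expand S → x x U
step 2: stack=$ U x x  input=x x z x $  — match x
step 3: stack=$ U x  input=x z x $  — match x
step 4: stack=$ U  input=z x $  — expand U → R z x
step 5: stack=$ x z R  input=z x $  — expand R → epsilon
step 6: stack=$ x z  input=z x $  — match z
step 7: stack=$ x  input=x $  — match x
Accept reached after 7 steps.

7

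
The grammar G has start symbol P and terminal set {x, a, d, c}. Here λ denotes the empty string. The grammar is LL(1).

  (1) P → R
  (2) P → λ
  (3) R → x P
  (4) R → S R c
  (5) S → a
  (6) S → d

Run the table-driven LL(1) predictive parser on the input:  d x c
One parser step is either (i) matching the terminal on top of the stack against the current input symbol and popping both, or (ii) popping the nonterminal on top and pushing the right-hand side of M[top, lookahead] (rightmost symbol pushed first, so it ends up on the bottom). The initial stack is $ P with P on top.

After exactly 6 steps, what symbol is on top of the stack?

P

step 1: stack=$ P  input=d x c $  — expand P → R
step 2: stack=$ R  input=d x c $  — expand R → S R c
step 3: stack=$ c R S  input=d x c $  — expand S → d
step 4: stack=$ c R d  input=d x c $  — match d
step 5: stack=$ c R  input=x c $  — expand R → x P
step 6: stack=$ c P x  input=x c $  — match x
Stack after step 6: $ c P (top = P).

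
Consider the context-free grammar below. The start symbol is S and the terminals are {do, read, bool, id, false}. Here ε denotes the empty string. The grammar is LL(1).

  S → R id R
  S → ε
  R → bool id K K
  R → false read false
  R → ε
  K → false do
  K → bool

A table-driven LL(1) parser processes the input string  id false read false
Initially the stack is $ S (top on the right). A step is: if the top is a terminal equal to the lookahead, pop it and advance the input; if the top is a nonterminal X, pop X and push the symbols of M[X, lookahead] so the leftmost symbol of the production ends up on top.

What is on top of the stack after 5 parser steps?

read

step 1: stack=$ S  input=id false read false $  — expand S → R id R
step 2: stack=$ R id R  input=id false read false $  — expand R → ε
step 3: stack=$ R id  input=id false read false $  — match id
step 4: stack=$ R  input=false read false $  — expand R → false read false
step 5: stack=$ false read false  input=false read false $  — match false
Stack after step 5: $ false read (top = read).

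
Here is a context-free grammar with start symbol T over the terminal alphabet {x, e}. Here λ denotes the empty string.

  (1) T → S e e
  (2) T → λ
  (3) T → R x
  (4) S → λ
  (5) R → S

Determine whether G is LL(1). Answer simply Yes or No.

FIRST(T) = {λ, e, x}
FIRST(S) = {λ}
FIRST(R) = {λ}
FOLLOW(T) = {$}
FOLLOW(S) = {e, x}
FOLLOW(R) = {x}
Each cell of M receives at most one production.

Yes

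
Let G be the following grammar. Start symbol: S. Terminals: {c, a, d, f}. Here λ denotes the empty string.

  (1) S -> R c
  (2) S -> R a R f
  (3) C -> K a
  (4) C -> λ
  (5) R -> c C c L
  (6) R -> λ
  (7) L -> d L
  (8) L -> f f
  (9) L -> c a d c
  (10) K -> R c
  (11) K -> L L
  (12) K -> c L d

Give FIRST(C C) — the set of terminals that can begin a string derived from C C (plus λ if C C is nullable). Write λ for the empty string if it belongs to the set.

FIRST(R): from R->c C c L we get {c}; from R->λ we get {λ}. So FIRST(R) = {λ, c}.
FIRST(L): from L->d L we get {d}; from L->f f we get {f}; from L->c a d c we get {c}. So FIRST(L) = {c, d, f}.
FIRST(S): from S->R c we get {c}; from S->R a R f we get {a, c}. So FIRST(S) = {a, c}.
FIRST(K): from K->R c we get {c}; from K->L L we get {c, d, f}; from K->c L d we get {c}. So FIRST(K) = {c, d, f}.
FIRST(C): from C->K a we get {c, d, f}; from C->λ we get {λ}. So FIRST(C) = {λ, c, d, f}.
FIRST(C C): take FIRST of each symbol in turn, carrying on past any symbol whose FIRST contains λ; result {λ, c, d, f}.

{λ, c, d, f}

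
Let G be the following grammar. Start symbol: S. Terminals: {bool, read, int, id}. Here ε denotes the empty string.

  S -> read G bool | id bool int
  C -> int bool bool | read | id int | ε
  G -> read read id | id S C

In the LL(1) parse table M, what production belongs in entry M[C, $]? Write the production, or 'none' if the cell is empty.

FIRST(S): from S->read G bool we get {read}; from S->id bool int we get {id}. So FIRST(S) = {id, read}.
FIRST(C): from C->int bool bool we get {int}; from C->read we get {read}; from C->id int we get {id}; from C->ε we get {ε}. So FIRST(C) = {ε, id, int, read}.
FIRST(G): from G->read read id we get {read}; from G->id S C we get {id}. So FIRST(G) = {id, read}.
FOLLOW(S) includes $ since S is the start symbol.
FOLLOW(G): in S->read G bool, G is followed by bool with FIRST {bool}. Thus FOLLOW(G) = {bool}.
FOLLOW(C): in G->id S C, the suffix after C is empty, so FOLLOW(C) ⊇ FOLLOW(G) = {bool}. Thus FOLLOW(C) = {bool}.
For C -> int bool bool: FIRST(int bool bool) = {int}, so it goes in M[C, t] for t ∈ {int}.
For C -> read: FIRST(read) = {read}, so it goes in M[C, t] for t ∈ {read}.
For C -> id int: FIRST(id int) = {id}, so it goes in M[C, t] for t ∈ {id}.
For C -> ε: FIRST(ε) = {ε}, so it goes in M[C, t] for t ∈ {}; since ε ∈ FIRST, also for every t ∈ FOLLOW(C) = {bool}.
None of these place a production in M[C, $].

none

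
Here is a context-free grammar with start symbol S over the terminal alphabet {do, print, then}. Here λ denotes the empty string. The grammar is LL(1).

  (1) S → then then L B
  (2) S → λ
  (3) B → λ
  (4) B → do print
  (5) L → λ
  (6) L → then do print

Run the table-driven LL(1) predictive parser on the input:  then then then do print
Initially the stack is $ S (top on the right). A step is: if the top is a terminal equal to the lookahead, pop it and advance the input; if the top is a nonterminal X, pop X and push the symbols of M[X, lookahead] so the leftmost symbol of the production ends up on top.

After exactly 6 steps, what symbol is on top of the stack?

step 1: stack=$ S  input=then then then do print $  — expand S → then then L B
step 2: stack=$ B L then then  input=then then then do print $  — match then
step 3: stack=$ B L then  input=then then do print $  — match then
step 4: stack=$ B L  input=then do print $  — expand L → then do print
step 5: stack=$ B print do then  input=then do print $  — match then
step 6: stack=$ B print do  input=do print $  — match do
Stack after step 6: $ B print (top = print).

print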